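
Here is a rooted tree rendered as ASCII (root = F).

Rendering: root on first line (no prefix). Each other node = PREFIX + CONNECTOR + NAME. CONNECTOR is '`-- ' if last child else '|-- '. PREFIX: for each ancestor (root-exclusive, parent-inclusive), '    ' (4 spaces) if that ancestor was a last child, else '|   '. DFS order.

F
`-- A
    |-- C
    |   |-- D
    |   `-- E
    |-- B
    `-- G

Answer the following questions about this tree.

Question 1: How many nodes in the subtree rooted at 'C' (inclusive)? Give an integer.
Subtree rooted at C contains: C, D, E
Count = 3

Answer: 3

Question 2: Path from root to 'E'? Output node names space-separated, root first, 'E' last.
Answer: F A C E

Derivation:
Walk down from root: F -> A -> C -> E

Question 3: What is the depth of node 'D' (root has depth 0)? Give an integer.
Path from root to D: F -> A -> C -> D
Depth = number of edges = 3

Answer: 3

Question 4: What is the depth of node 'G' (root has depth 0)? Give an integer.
Answer: 2

Derivation:
Path from root to G: F -> A -> G
Depth = number of edges = 2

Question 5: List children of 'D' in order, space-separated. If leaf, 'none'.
Node D's children (from adjacency): (leaf)

Answer: none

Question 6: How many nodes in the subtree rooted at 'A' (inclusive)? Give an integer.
Answer: 6

Derivation:
Subtree rooted at A contains: A, B, C, D, E, G
Count = 6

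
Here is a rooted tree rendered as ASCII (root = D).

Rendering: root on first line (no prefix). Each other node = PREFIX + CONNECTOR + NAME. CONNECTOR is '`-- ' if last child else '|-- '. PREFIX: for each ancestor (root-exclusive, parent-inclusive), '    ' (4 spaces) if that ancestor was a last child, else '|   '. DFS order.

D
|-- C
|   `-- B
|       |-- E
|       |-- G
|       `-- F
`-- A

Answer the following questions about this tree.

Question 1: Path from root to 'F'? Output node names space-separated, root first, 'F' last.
Answer: D C B F

Derivation:
Walk down from root: D -> C -> B -> F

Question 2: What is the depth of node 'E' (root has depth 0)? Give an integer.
Answer: 3

Derivation:
Path from root to E: D -> C -> B -> E
Depth = number of edges = 3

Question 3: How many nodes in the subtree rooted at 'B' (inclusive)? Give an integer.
Answer: 4

Derivation:
Subtree rooted at B contains: B, E, F, G
Count = 4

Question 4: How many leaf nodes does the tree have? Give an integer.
Answer: 4

Derivation:
Leaves (nodes with no children): A, E, F, G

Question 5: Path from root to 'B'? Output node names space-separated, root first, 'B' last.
Answer: D C B

Derivation:
Walk down from root: D -> C -> B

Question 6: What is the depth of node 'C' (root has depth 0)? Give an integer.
Answer: 1

Derivation:
Path from root to C: D -> C
Depth = number of edges = 1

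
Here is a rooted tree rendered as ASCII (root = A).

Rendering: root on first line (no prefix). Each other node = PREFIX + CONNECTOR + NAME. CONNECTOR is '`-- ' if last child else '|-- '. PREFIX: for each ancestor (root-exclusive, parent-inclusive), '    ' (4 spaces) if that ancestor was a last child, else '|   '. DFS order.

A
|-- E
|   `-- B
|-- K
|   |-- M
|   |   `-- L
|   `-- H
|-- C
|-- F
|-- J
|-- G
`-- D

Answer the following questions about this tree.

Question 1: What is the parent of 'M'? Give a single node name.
Scan adjacency: M appears as child of K

Answer: K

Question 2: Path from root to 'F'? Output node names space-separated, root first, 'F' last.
Walk down from root: A -> F

Answer: A F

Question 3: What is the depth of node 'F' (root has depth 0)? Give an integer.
Answer: 1

Derivation:
Path from root to F: A -> F
Depth = number of edges = 1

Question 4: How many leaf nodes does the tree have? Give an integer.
Leaves (nodes with no children): B, C, D, F, G, H, J, L

Answer: 8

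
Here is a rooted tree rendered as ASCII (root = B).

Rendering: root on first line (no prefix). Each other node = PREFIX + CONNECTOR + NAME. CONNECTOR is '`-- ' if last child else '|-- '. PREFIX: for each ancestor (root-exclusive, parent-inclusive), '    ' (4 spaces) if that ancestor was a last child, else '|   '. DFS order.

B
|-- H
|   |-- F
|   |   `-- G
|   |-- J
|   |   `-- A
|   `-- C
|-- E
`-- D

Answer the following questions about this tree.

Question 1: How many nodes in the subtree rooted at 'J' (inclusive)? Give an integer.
Answer: 2

Derivation:
Subtree rooted at J contains: A, J
Count = 2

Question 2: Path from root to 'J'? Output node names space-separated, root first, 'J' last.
Answer: B H J

Derivation:
Walk down from root: B -> H -> J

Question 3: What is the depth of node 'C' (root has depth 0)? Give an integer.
Answer: 2

Derivation:
Path from root to C: B -> H -> C
Depth = number of edges = 2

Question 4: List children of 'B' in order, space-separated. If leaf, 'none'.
Node B's children (from adjacency): H, E, D

Answer: H E D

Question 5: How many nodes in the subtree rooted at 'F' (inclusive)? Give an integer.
Subtree rooted at F contains: F, G
Count = 2

Answer: 2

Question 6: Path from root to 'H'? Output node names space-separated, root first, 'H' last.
Walk down from root: B -> H

Answer: B H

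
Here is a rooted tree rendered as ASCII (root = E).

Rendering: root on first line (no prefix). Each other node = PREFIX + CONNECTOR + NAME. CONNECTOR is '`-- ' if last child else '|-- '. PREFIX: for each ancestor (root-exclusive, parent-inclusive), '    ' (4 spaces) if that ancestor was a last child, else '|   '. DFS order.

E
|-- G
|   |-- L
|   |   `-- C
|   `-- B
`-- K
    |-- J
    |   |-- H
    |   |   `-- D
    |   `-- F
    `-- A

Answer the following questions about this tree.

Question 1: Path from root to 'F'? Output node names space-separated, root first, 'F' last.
Walk down from root: E -> K -> J -> F

Answer: E K J F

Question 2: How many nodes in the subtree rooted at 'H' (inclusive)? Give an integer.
Answer: 2

Derivation:
Subtree rooted at H contains: D, H
Count = 2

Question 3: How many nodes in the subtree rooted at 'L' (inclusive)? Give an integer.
Subtree rooted at L contains: C, L
Count = 2

Answer: 2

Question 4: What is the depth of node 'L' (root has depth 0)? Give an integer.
Path from root to L: E -> G -> L
Depth = number of edges = 2

Answer: 2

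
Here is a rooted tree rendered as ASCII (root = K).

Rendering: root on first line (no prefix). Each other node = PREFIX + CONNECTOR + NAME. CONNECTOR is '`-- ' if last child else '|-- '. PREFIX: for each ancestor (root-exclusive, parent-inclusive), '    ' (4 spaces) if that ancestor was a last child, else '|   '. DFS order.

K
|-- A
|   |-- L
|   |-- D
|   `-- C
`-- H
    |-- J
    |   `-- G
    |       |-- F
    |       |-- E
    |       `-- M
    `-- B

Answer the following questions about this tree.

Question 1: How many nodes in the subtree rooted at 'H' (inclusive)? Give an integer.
Subtree rooted at H contains: B, E, F, G, H, J, M
Count = 7

Answer: 7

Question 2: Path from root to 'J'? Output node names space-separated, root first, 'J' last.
Walk down from root: K -> H -> J

Answer: K H J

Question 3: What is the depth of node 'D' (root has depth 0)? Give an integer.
Answer: 2

Derivation:
Path from root to D: K -> A -> D
Depth = number of edges = 2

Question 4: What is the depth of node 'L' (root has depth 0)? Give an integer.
Answer: 2

Derivation:
Path from root to L: K -> A -> L
Depth = number of edges = 2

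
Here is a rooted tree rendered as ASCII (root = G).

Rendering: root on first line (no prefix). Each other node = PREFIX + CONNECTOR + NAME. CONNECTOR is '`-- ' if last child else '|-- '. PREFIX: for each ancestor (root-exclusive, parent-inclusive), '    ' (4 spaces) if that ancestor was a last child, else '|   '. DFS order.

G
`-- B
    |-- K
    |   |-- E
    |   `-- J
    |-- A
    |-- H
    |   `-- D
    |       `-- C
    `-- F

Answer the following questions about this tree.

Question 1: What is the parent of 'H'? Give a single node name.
Scan adjacency: H appears as child of B

Answer: B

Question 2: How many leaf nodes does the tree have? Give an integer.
Answer: 5

Derivation:
Leaves (nodes with no children): A, C, E, F, J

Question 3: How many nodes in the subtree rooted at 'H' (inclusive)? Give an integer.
Answer: 3

Derivation:
Subtree rooted at H contains: C, D, H
Count = 3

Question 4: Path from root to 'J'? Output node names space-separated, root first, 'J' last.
Walk down from root: G -> B -> K -> J

Answer: G B K J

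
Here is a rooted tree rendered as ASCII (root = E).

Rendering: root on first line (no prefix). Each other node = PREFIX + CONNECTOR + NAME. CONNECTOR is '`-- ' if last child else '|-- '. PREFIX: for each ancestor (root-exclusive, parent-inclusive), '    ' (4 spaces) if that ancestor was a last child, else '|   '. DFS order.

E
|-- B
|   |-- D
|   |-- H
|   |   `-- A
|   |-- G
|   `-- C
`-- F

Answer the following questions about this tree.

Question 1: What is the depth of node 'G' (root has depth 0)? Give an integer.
Answer: 2

Derivation:
Path from root to G: E -> B -> G
Depth = number of edges = 2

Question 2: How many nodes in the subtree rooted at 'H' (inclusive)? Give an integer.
Answer: 2

Derivation:
Subtree rooted at H contains: A, H
Count = 2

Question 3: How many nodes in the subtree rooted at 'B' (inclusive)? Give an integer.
Subtree rooted at B contains: A, B, C, D, G, H
Count = 6

Answer: 6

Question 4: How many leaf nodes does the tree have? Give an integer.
Leaves (nodes with no children): A, C, D, F, G

Answer: 5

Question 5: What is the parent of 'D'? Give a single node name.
Answer: B

Derivation:
Scan adjacency: D appears as child of B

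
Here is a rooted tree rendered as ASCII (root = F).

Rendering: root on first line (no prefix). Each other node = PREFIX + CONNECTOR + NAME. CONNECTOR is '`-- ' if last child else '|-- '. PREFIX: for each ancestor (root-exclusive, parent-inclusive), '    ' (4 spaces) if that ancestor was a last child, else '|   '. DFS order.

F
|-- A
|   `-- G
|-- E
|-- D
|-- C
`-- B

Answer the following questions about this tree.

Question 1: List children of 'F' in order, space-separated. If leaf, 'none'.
Node F's children (from adjacency): A, E, D, C, B

Answer: A E D C B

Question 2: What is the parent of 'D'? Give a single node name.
Answer: F

Derivation:
Scan adjacency: D appears as child of F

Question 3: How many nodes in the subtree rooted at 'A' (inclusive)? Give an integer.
Answer: 2

Derivation:
Subtree rooted at A contains: A, G
Count = 2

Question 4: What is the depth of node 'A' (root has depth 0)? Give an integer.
Path from root to A: F -> A
Depth = number of edges = 1

Answer: 1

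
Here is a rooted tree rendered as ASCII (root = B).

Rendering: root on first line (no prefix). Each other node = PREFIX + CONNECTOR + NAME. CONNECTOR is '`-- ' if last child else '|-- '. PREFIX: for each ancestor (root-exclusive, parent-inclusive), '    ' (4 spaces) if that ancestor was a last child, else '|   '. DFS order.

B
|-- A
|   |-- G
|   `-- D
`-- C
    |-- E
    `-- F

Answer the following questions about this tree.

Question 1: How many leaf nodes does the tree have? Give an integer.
Leaves (nodes with no children): D, E, F, G

Answer: 4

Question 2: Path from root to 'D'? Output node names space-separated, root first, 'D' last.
Answer: B A D

Derivation:
Walk down from root: B -> A -> D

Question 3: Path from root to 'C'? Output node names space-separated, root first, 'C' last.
Answer: B C

Derivation:
Walk down from root: B -> C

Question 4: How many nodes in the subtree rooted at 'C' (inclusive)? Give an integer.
Answer: 3

Derivation:
Subtree rooted at C contains: C, E, F
Count = 3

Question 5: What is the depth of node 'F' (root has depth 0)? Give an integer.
Answer: 2

Derivation:
Path from root to F: B -> C -> F
Depth = number of edges = 2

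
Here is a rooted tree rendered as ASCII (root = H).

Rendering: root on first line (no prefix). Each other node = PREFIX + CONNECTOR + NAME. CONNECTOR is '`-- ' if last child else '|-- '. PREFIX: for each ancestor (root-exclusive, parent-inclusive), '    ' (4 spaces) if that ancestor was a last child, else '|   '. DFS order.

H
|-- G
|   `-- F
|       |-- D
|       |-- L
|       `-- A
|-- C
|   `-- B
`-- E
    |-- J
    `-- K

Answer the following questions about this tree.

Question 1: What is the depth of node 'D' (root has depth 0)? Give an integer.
Path from root to D: H -> G -> F -> D
Depth = number of edges = 3

Answer: 3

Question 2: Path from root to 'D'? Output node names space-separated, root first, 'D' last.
Answer: H G F D

Derivation:
Walk down from root: H -> G -> F -> D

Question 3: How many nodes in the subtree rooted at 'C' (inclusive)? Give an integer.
Subtree rooted at C contains: B, C
Count = 2

Answer: 2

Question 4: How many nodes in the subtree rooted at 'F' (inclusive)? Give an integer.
Answer: 4

Derivation:
Subtree rooted at F contains: A, D, F, L
Count = 4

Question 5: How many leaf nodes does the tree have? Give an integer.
Leaves (nodes with no children): A, B, D, J, K, L

Answer: 6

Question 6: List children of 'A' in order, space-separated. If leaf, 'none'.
Answer: none

Derivation:
Node A's children (from adjacency): (leaf)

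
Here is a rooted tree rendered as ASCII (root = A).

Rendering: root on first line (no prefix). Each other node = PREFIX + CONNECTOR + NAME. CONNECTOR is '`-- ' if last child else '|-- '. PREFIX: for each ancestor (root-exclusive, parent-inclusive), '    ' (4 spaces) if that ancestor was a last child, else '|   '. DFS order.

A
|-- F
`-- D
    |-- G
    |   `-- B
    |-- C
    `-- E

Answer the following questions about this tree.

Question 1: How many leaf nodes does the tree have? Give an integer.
Leaves (nodes with no children): B, C, E, F

Answer: 4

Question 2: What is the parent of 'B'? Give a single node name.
Answer: G

Derivation:
Scan adjacency: B appears as child of G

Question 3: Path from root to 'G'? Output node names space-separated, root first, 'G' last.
Answer: A D G

Derivation:
Walk down from root: A -> D -> G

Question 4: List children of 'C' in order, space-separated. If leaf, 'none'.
Answer: none

Derivation:
Node C's children (from adjacency): (leaf)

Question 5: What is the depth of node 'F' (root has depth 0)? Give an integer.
Answer: 1

Derivation:
Path from root to F: A -> F
Depth = number of edges = 1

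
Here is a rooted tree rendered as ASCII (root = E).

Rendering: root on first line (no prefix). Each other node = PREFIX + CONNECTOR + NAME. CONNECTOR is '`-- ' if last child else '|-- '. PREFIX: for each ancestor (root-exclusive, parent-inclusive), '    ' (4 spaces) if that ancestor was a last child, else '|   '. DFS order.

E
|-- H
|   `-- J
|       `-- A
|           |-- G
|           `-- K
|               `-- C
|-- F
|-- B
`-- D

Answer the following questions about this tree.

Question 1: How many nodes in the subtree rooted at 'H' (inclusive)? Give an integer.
Answer: 6

Derivation:
Subtree rooted at H contains: A, C, G, H, J, K
Count = 6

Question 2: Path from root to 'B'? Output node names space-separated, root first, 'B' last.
Walk down from root: E -> B

Answer: E B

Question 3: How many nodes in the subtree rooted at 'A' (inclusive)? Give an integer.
Subtree rooted at A contains: A, C, G, K
Count = 4

Answer: 4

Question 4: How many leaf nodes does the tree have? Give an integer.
Leaves (nodes with no children): B, C, D, F, G

Answer: 5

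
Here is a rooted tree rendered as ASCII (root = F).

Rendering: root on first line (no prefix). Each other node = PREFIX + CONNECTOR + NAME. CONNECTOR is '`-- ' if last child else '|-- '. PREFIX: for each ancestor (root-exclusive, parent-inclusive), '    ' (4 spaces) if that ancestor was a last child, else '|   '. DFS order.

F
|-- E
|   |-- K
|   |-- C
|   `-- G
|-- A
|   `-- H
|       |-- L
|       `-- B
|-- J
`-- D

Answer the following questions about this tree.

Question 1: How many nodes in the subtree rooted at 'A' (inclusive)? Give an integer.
Answer: 4

Derivation:
Subtree rooted at A contains: A, B, H, L
Count = 4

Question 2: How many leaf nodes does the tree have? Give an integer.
Answer: 7

Derivation:
Leaves (nodes with no children): B, C, D, G, J, K, L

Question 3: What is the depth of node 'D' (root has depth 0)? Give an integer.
Path from root to D: F -> D
Depth = number of edges = 1

Answer: 1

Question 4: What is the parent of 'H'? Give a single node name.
Answer: A

Derivation:
Scan adjacency: H appears as child of A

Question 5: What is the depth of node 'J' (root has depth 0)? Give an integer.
Path from root to J: F -> J
Depth = number of edges = 1

Answer: 1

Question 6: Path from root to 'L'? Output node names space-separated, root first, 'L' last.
Answer: F A H L

Derivation:
Walk down from root: F -> A -> H -> L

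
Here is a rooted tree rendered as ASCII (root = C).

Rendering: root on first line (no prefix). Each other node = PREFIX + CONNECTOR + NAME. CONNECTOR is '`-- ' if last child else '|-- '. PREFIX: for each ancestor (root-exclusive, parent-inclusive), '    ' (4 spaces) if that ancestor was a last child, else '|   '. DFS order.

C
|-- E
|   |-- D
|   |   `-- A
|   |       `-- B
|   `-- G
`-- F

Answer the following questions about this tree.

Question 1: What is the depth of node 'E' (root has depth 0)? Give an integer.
Path from root to E: C -> E
Depth = number of edges = 1

Answer: 1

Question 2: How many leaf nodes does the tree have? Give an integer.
Answer: 3

Derivation:
Leaves (nodes with no children): B, F, G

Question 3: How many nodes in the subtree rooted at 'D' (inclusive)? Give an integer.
Subtree rooted at D contains: A, B, D
Count = 3

Answer: 3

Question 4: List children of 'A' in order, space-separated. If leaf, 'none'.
Answer: B

Derivation:
Node A's children (from adjacency): B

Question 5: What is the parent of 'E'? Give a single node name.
Scan adjacency: E appears as child of C

Answer: C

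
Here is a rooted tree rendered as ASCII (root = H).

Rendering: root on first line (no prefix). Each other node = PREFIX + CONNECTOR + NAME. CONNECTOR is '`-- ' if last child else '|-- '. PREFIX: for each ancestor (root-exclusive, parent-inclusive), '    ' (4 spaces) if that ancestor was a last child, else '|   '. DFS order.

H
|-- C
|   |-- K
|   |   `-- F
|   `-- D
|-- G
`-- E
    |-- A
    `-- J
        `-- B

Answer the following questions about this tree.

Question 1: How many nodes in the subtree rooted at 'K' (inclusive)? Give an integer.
Answer: 2

Derivation:
Subtree rooted at K contains: F, K
Count = 2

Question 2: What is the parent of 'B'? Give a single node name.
Answer: J

Derivation:
Scan adjacency: B appears as child of J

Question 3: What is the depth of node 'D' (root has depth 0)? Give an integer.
Answer: 2

Derivation:
Path from root to D: H -> C -> D
Depth = number of edges = 2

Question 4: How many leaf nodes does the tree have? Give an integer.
Answer: 5

Derivation:
Leaves (nodes with no children): A, B, D, F, G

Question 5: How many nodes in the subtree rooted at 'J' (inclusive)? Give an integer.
Answer: 2

Derivation:
Subtree rooted at J contains: B, J
Count = 2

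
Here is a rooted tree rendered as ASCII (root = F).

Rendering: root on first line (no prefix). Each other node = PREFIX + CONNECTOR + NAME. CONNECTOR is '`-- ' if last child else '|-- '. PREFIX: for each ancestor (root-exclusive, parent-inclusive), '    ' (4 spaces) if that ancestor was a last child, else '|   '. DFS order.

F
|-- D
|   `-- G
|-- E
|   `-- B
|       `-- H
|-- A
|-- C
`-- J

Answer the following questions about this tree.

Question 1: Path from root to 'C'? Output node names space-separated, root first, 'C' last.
Answer: F C

Derivation:
Walk down from root: F -> C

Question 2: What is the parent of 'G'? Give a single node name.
Scan adjacency: G appears as child of D

Answer: D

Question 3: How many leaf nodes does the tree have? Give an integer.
Answer: 5

Derivation:
Leaves (nodes with no children): A, C, G, H, J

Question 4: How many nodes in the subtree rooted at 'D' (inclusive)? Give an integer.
Subtree rooted at D contains: D, G
Count = 2

Answer: 2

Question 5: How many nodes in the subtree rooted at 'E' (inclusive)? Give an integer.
Subtree rooted at E contains: B, E, H
Count = 3

Answer: 3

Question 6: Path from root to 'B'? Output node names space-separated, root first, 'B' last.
Walk down from root: F -> E -> B

Answer: F E B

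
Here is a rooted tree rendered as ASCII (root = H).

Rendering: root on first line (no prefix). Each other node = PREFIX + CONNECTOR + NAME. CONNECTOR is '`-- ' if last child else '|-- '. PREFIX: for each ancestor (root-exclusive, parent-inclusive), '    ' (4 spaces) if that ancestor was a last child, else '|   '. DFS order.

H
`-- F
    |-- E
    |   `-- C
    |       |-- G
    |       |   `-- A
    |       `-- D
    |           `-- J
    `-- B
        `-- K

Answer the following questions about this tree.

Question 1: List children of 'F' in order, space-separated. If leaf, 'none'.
Answer: E B

Derivation:
Node F's children (from adjacency): E, B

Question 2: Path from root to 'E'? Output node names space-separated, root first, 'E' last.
Answer: H F E

Derivation:
Walk down from root: H -> F -> E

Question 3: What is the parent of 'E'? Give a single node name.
Answer: F

Derivation:
Scan adjacency: E appears as child of F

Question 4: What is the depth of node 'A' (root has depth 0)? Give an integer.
Path from root to A: H -> F -> E -> C -> G -> A
Depth = number of edges = 5

Answer: 5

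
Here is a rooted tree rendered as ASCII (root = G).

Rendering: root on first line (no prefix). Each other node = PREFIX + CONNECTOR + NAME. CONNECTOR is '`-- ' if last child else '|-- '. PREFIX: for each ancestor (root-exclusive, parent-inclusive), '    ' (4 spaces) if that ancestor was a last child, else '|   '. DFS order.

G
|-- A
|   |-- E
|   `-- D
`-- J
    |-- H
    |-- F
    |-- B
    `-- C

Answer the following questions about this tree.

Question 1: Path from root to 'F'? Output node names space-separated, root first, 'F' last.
Answer: G J F

Derivation:
Walk down from root: G -> J -> F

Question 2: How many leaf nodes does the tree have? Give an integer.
Answer: 6

Derivation:
Leaves (nodes with no children): B, C, D, E, F, H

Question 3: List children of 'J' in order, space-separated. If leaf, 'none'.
Node J's children (from adjacency): H, F, B, C

Answer: H F B C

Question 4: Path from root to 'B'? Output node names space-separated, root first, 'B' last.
Answer: G J B

Derivation:
Walk down from root: G -> J -> B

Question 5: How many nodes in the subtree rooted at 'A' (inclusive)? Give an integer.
Subtree rooted at A contains: A, D, E
Count = 3

Answer: 3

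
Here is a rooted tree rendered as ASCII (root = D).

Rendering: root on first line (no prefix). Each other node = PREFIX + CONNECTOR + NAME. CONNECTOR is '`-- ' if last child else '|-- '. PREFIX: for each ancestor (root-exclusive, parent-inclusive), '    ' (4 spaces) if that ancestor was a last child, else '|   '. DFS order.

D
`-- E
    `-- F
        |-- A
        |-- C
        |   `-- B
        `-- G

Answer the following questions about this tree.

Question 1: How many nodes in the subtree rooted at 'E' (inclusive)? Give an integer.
Answer: 6

Derivation:
Subtree rooted at E contains: A, B, C, E, F, G
Count = 6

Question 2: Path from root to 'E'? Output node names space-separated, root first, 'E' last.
Walk down from root: D -> E

Answer: D E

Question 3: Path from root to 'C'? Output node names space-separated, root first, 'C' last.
Answer: D E F C

Derivation:
Walk down from root: D -> E -> F -> C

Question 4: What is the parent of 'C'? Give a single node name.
Answer: F

Derivation:
Scan adjacency: C appears as child of F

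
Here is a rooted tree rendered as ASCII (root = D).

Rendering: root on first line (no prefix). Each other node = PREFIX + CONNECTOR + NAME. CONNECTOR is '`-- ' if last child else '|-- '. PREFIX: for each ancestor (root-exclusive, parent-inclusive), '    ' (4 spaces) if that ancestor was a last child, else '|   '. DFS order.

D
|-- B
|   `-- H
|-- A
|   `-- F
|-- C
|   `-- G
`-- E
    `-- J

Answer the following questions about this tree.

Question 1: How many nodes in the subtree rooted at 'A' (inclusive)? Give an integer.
Answer: 2

Derivation:
Subtree rooted at A contains: A, F
Count = 2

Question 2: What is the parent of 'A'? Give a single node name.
Answer: D

Derivation:
Scan adjacency: A appears as child of D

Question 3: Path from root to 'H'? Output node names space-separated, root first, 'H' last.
Walk down from root: D -> B -> H

Answer: D B H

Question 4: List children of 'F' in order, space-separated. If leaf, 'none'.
Node F's children (from adjacency): (leaf)

Answer: none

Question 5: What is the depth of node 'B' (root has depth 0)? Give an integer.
Answer: 1

Derivation:
Path from root to B: D -> B
Depth = number of edges = 1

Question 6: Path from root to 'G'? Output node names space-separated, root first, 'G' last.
Answer: D C G

Derivation:
Walk down from root: D -> C -> G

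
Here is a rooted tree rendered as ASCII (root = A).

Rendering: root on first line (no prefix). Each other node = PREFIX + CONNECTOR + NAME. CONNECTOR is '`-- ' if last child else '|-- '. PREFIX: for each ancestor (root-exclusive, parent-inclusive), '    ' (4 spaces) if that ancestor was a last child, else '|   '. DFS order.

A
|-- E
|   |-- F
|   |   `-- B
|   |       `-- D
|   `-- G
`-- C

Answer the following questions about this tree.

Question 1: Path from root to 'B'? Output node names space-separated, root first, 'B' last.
Walk down from root: A -> E -> F -> B

Answer: A E F B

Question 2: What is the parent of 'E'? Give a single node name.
Answer: A

Derivation:
Scan adjacency: E appears as child of A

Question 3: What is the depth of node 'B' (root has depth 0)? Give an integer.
Answer: 3

Derivation:
Path from root to B: A -> E -> F -> B
Depth = number of edges = 3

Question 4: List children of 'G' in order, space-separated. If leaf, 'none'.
Node G's children (from adjacency): (leaf)

Answer: none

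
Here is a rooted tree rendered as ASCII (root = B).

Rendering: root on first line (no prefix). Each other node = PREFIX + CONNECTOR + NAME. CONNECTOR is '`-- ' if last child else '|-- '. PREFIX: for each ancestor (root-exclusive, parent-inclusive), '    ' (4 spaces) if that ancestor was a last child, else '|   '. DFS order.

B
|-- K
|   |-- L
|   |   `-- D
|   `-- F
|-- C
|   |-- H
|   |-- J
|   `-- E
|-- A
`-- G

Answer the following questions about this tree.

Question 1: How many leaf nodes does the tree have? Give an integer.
Leaves (nodes with no children): A, D, E, F, G, H, J

Answer: 7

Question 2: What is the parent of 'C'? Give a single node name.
Scan adjacency: C appears as child of B

Answer: B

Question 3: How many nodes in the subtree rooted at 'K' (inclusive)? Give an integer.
Answer: 4

Derivation:
Subtree rooted at K contains: D, F, K, L
Count = 4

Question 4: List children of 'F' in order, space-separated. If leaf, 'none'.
Answer: none

Derivation:
Node F's children (from adjacency): (leaf)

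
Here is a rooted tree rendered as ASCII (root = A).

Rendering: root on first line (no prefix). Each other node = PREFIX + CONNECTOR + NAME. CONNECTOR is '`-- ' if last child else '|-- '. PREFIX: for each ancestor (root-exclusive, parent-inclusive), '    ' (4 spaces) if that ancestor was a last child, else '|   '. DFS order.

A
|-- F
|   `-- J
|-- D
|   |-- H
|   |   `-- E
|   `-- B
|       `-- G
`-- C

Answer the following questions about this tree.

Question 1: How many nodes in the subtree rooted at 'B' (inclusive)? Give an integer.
Answer: 2

Derivation:
Subtree rooted at B contains: B, G
Count = 2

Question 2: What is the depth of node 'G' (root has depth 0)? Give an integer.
Path from root to G: A -> D -> B -> G
Depth = number of edges = 3

Answer: 3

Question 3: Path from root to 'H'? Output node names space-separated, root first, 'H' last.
Walk down from root: A -> D -> H

Answer: A D H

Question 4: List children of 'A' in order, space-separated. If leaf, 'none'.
Answer: F D C

Derivation:
Node A's children (from adjacency): F, D, C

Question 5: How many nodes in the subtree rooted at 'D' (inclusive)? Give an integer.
Subtree rooted at D contains: B, D, E, G, H
Count = 5

Answer: 5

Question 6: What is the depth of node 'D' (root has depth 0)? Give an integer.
Answer: 1

Derivation:
Path from root to D: A -> D
Depth = number of edges = 1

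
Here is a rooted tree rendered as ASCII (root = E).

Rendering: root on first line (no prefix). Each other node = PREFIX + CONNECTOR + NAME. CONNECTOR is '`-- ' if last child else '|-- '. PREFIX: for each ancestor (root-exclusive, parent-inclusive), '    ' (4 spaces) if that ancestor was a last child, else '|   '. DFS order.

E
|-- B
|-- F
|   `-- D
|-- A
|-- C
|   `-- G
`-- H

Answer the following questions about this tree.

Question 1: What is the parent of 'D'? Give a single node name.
Answer: F

Derivation:
Scan adjacency: D appears as child of F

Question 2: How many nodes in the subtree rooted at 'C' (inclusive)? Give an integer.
Answer: 2

Derivation:
Subtree rooted at C contains: C, G
Count = 2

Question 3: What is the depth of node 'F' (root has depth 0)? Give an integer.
Answer: 1

Derivation:
Path from root to F: E -> F
Depth = number of edges = 1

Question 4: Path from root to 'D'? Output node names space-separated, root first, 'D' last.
Answer: E F D

Derivation:
Walk down from root: E -> F -> D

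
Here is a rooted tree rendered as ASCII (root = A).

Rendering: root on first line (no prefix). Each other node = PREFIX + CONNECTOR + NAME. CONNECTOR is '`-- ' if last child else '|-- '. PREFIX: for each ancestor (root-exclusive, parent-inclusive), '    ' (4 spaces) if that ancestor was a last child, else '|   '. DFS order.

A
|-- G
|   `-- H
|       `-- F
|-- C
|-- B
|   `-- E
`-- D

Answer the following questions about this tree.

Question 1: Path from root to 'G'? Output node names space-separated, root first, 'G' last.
Walk down from root: A -> G

Answer: A G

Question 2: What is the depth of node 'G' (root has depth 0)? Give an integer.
Answer: 1

Derivation:
Path from root to G: A -> G
Depth = number of edges = 1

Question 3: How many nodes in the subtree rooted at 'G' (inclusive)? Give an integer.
Answer: 3

Derivation:
Subtree rooted at G contains: F, G, H
Count = 3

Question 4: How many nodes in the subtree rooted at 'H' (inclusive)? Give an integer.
Answer: 2

Derivation:
Subtree rooted at H contains: F, H
Count = 2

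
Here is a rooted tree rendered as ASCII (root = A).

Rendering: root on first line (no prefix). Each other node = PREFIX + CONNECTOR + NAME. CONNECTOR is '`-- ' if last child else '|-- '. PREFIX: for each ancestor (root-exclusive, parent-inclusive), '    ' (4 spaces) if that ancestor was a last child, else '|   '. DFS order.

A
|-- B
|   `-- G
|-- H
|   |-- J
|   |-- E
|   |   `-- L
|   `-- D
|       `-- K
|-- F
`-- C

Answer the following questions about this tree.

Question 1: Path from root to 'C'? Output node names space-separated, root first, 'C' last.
Walk down from root: A -> C

Answer: A C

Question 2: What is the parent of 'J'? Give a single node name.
Scan adjacency: J appears as child of H

Answer: H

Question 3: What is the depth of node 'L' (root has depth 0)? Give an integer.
Answer: 3

Derivation:
Path from root to L: A -> H -> E -> L
Depth = number of edges = 3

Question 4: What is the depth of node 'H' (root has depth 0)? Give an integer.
Path from root to H: A -> H
Depth = number of edges = 1

Answer: 1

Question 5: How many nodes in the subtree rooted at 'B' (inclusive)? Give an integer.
Answer: 2

Derivation:
Subtree rooted at B contains: B, G
Count = 2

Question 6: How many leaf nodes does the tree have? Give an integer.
Leaves (nodes with no children): C, F, G, J, K, L

Answer: 6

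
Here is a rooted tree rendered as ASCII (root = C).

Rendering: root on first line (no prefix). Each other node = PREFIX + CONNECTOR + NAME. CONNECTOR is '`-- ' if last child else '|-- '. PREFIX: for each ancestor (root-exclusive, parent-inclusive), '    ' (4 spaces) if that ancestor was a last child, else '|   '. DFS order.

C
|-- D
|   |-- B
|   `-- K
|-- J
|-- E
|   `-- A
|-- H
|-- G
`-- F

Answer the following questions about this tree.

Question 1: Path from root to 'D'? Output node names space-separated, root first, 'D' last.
Answer: C D

Derivation:
Walk down from root: C -> D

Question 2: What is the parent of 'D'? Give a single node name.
Answer: C

Derivation:
Scan adjacency: D appears as child of C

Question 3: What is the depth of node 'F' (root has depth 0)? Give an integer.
Answer: 1

Derivation:
Path from root to F: C -> F
Depth = number of edges = 1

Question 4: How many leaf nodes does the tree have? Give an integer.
Answer: 7

Derivation:
Leaves (nodes with no children): A, B, F, G, H, J, K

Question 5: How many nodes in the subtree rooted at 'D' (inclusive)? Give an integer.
Answer: 3

Derivation:
Subtree rooted at D contains: B, D, K
Count = 3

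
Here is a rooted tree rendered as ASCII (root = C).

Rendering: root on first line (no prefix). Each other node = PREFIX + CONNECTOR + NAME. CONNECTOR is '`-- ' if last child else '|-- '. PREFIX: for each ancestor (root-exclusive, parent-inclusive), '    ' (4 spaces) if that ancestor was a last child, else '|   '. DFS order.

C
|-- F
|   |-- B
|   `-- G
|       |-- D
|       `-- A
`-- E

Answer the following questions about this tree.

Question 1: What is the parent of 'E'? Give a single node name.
Scan adjacency: E appears as child of C

Answer: C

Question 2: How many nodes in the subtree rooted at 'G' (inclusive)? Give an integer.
Subtree rooted at G contains: A, D, G
Count = 3

Answer: 3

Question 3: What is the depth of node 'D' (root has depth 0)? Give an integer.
Path from root to D: C -> F -> G -> D
Depth = number of edges = 3

Answer: 3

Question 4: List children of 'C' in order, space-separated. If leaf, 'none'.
Answer: F E

Derivation:
Node C's children (from adjacency): F, E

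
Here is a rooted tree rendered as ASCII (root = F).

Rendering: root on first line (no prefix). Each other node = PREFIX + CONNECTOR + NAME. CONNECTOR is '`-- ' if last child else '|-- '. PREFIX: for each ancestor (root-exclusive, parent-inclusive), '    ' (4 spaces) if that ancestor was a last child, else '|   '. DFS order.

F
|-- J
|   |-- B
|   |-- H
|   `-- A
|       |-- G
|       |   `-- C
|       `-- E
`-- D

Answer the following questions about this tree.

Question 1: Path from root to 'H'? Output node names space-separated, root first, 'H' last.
Walk down from root: F -> J -> H

Answer: F J H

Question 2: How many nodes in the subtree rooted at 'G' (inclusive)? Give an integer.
Subtree rooted at G contains: C, G
Count = 2

Answer: 2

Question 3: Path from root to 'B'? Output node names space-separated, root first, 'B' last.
Answer: F J B

Derivation:
Walk down from root: F -> J -> B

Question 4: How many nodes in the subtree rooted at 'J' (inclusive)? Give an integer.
Answer: 7

Derivation:
Subtree rooted at J contains: A, B, C, E, G, H, J
Count = 7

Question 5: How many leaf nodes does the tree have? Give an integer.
Answer: 5

Derivation:
Leaves (nodes with no children): B, C, D, E, H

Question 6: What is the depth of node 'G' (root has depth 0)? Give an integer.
Answer: 3

Derivation:
Path from root to G: F -> J -> A -> G
Depth = number of edges = 3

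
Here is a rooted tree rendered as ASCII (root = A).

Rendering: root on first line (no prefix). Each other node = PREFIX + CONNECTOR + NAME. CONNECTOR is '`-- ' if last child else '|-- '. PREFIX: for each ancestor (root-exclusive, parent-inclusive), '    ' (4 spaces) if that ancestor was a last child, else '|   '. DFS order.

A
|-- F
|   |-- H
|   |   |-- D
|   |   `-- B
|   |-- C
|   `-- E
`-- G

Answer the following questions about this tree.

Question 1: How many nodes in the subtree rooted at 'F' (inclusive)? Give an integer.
Answer: 6

Derivation:
Subtree rooted at F contains: B, C, D, E, F, H
Count = 6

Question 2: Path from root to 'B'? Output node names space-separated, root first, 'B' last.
Walk down from root: A -> F -> H -> B

Answer: A F H B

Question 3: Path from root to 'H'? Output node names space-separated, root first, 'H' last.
Walk down from root: A -> F -> H

Answer: A F H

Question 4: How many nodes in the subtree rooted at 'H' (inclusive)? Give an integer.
Answer: 3

Derivation:
Subtree rooted at H contains: B, D, H
Count = 3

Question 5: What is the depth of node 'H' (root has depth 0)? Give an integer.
Answer: 2

Derivation:
Path from root to H: A -> F -> H
Depth = number of edges = 2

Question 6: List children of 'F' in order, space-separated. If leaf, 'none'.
Node F's children (from adjacency): H, C, E

Answer: H C E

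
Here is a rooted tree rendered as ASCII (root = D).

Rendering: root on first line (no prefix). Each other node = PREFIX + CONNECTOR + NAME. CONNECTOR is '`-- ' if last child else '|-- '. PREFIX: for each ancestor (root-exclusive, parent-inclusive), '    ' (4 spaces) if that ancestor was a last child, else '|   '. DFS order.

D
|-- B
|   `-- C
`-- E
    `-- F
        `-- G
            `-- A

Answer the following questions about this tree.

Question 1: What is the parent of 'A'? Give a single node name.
Answer: G

Derivation:
Scan adjacency: A appears as child of G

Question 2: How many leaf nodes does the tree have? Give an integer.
Leaves (nodes with no children): A, C

Answer: 2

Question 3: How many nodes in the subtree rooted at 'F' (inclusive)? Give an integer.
Answer: 3

Derivation:
Subtree rooted at F contains: A, F, G
Count = 3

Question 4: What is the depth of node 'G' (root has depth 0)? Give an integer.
Path from root to G: D -> E -> F -> G
Depth = number of edges = 3

Answer: 3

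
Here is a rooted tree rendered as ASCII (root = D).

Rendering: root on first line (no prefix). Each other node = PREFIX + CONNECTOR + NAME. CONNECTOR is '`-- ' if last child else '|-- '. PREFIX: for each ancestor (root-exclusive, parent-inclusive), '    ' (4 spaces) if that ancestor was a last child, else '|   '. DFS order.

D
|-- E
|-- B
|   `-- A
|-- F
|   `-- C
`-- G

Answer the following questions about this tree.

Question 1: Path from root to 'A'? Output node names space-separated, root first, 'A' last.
Walk down from root: D -> B -> A

Answer: D B A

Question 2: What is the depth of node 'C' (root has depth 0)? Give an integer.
Answer: 2

Derivation:
Path from root to C: D -> F -> C
Depth = number of edges = 2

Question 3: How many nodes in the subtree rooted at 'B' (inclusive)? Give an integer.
Answer: 2

Derivation:
Subtree rooted at B contains: A, B
Count = 2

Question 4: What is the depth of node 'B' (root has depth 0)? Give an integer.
Path from root to B: D -> B
Depth = number of edges = 1

Answer: 1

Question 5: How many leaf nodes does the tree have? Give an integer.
Leaves (nodes with no children): A, C, E, G

Answer: 4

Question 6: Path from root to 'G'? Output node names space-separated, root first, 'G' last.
Answer: D G

Derivation:
Walk down from root: D -> G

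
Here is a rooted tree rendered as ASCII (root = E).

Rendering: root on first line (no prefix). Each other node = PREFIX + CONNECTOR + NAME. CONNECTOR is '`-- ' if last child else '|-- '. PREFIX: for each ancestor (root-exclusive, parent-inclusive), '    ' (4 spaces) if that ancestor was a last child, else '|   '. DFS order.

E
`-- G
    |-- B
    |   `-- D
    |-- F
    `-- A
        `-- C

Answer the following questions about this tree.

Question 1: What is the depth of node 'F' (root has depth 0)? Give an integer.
Answer: 2

Derivation:
Path from root to F: E -> G -> F
Depth = number of edges = 2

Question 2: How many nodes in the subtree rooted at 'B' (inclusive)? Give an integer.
Answer: 2

Derivation:
Subtree rooted at B contains: B, D
Count = 2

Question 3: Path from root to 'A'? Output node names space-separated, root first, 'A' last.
Answer: E G A

Derivation:
Walk down from root: E -> G -> A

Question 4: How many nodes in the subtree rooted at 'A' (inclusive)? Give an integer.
Subtree rooted at A contains: A, C
Count = 2

Answer: 2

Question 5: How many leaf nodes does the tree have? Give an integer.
Answer: 3

Derivation:
Leaves (nodes with no children): C, D, F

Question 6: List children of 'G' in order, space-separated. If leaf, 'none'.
Node G's children (from adjacency): B, F, A

Answer: B F A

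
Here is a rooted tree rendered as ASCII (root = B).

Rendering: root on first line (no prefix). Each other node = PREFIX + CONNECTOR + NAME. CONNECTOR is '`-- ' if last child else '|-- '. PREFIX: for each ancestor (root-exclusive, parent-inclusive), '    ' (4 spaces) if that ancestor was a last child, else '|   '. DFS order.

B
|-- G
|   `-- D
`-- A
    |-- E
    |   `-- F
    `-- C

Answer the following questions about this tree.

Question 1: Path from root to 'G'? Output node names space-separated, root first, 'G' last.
Answer: B G

Derivation:
Walk down from root: B -> G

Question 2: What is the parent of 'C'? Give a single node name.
Scan adjacency: C appears as child of A

Answer: A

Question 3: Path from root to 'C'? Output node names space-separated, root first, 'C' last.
Walk down from root: B -> A -> C

Answer: B A C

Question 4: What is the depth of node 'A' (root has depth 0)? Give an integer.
Answer: 1

Derivation:
Path from root to A: B -> A
Depth = number of edges = 1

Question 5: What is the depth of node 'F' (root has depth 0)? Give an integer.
Path from root to F: B -> A -> E -> F
Depth = number of edges = 3

Answer: 3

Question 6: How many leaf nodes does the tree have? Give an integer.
Answer: 3

Derivation:
Leaves (nodes with no children): C, D, F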